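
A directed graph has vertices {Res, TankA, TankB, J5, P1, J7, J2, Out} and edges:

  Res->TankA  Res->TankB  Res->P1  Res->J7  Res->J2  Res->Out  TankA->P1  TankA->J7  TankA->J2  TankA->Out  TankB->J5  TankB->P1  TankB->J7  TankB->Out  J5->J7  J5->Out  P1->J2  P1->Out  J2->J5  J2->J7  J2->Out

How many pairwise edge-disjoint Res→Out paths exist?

5

Assign every edge capacity 1; by Menger, the answer equals the max flow.
Path Res→Out (+1); total 1.
Path Res→TankA→Out (+1); total 2.
Path Res→TankB→Out (+1); total 3.
Path Res→P1→Out (+1); total 4.
Path Res→J2→Out (+1); total 5.
No residual Res→Out path; max flow = 5.
Certifying cut of size 5: {Res→J2, Res→Out, Res→P1, Res→TankA, Res→TankB}.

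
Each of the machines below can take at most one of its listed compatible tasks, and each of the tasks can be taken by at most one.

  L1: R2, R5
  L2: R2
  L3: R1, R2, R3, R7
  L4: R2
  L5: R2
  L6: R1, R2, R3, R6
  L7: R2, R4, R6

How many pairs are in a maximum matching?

5

Unit-capacity flow: source→left, listed edges, right→sink; max matching = max flow.
Augmenting path L1→R2 (+1); matched 1.
Augmenting path L3→R1 (+1); matched 2.
Augmenting path L6→R3 (+1); matched 3.
Augmenting path L7→R4 (+1); matched 4.
Augmenting path L2→R2→L1→R5 (+1); matched 5.
No augmenting path remains; maximum matching = 5.
König certificate: {L1, L3, L6, L7, R2} is a vertex cover of size 5 (every listed pair touches it), so no matching can be larger.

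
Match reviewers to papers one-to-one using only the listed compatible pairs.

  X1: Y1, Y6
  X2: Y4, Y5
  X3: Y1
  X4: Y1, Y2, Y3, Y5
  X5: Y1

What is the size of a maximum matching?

Unit-capacity flow: source→left, listed edges, right→sink; max matching = max flow.
Augmenting path X1→Y1 (+1); matched 1.
Augmenting path X2→Y4 (+1); matched 2.
Augmenting path X4→Y2 (+1); matched 3.
Augmenting path X3→Y1→X1→Y6 (+1); matched 4.
No augmenting path remains; maximum matching = 4.
König certificate: {X1, X2, X4, Y1} is a vertex cover of size 4 (every listed pair touches it), so no matching can be larger.

4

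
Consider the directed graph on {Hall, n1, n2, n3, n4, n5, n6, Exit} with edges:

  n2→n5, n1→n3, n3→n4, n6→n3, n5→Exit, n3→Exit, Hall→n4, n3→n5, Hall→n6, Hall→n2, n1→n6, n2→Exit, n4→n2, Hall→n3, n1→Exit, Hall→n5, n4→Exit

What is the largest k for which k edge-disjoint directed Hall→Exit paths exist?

Assign every edge capacity 1; by Menger, the answer equals the max flow.
Path Hall→n2→Exit (+1); total 1.
Path Hall→n3→Exit (+1); total 2.
Path Hall→n4→Exit (+1); total 3.
Path Hall→n5→Exit (+1); total 4.
No residual Hall→Exit path; max flow = 4.
Certifying cut of size 4: {n2→Exit, n3→Exit, n4→Exit, n5→Exit}.

4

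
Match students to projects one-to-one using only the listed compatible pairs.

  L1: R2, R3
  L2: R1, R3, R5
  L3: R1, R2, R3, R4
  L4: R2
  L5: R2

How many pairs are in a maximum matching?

4

Unit-capacity flow: source→left, listed edges, right→sink; max matching = max flow.
Augmenting path L1→R2 (+1); matched 1.
Augmenting path L2→R1 (+1); matched 2.
Augmenting path L3→R3 (+1); matched 3.
Augmenting path L4→R2→L1→R3→L3→R4 (+1); matched 4.
No augmenting path remains; maximum matching = 4.
König certificate: {L1, L2, L3, R2} is a vertex cover of size 4 (every listed pair touches it), so no matching can be larger.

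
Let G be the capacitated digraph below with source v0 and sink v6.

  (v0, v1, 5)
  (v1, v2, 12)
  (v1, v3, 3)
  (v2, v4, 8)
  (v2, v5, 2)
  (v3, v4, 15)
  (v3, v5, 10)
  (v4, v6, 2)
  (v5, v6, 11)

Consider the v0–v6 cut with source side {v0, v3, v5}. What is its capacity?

31

Edges leaving {v0, v3, v5}: v0→v1 (5), v3→v4 (15), v5→v6 (11).
Cut capacity = 5 + 15 + 11 = 31.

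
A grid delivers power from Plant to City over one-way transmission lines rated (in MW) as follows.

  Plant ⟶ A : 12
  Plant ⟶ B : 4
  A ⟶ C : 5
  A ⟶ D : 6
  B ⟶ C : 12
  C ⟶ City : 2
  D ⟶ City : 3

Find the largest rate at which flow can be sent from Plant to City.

5

Augment Plant→A→C→City: bottleneck 2, flow now 2.
Augment Plant→A→D→City: bottleneck 3, flow now 5.
No augmenting path remains; maximum flow = 5.
In the residual graph, reachable from Plant: {Plant, A, B, C, D}.
Min-cut edges: C→City (2), D→City (3); capacity 2 + 3 = 5.
This cut is saturated, so no flow can exceed 5.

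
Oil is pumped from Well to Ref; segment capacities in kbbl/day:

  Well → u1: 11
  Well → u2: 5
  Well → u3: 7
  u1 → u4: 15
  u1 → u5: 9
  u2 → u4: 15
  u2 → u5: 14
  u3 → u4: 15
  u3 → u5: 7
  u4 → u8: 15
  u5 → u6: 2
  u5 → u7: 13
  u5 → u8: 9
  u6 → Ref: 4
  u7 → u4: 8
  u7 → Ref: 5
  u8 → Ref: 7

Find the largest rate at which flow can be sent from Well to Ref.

14

Augment Well→u1→u4→u8→Ref: bottleneck 7, flow now 7.
Augment Well→u1→u5→u6→Ref: bottleneck 2, flow now 9.
Augment Well→u1→u5→u7→Ref: bottleneck 2, flow now 11.
Augment Well→u2→u5→u7→Ref: bottleneck 3, flow now 14.
No augmenting path remains; maximum flow = 14.
In the residual graph, reachable from Well: {Well, u1, u2, u3, u4, u5, u7, u8}.
Min-cut edges: u5→u6 (2), u7→Ref (5), u8→Ref (7); capacity 2 + 5 + 7 = 14.
This cut is saturated, so no flow can exceed 14.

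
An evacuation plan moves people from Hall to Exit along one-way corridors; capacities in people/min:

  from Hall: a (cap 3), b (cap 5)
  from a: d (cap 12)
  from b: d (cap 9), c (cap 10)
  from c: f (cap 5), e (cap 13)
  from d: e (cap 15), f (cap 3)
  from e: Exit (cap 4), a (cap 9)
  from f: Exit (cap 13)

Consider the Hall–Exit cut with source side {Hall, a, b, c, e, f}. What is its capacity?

Edges leaving {Hall, a, b, c, e, f}: a→d (12), b→d (9), e→Exit (4), f→Exit (13).
Cut capacity = 12 + 9 + 4 + 13 = 38.

38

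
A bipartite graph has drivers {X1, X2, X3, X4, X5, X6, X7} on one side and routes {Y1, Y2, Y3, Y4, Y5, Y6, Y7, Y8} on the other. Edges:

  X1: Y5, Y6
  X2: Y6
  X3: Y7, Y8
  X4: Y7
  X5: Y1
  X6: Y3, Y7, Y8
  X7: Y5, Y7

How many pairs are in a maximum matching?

6

Unit-capacity flow: source→left, listed edges, right→sink; max matching = max flow.
Augmenting path X1→Y5 (+1); matched 1.
Augmenting path X2→Y6 (+1); matched 2.
Augmenting path X3→Y7 (+1); matched 3.
Augmenting path X5→Y1 (+1); matched 4.
Augmenting path X6→Y3 (+1); matched 5.
Augmenting path X4→Y7→X3→Y8 (+1); matched 6.
No augmenting path remains; maximum matching = 6.
König certificate: {X3, X5, X6, Y5, Y6, Y7} is a vertex cover of size 6 (every listed pair touches it), so no matching can be larger.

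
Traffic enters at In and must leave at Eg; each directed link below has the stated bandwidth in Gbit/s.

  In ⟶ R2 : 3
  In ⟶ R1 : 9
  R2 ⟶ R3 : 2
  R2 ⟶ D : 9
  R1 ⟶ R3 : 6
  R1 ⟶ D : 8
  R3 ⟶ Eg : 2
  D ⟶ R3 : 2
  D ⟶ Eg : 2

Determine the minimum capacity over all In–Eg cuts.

Augment In→R2→R3→Eg: bottleneck 2, flow now 2.
Augment In→R2→D→Eg: bottleneck 1, flow now 3.
Augment In→R1→D→Eg: bottleneck 1, flow now 4.
No augmenting path remains; maximum flow = 4.
By max-flow min-cut, the minimum cut capacity equals the max flow.
In the residual graph, reachable from In: {In, R2, R1, R3, D}.
Min-cut edges: R3→Eg (2), D→Eg (2); capacity 2 + 2 = 4.

4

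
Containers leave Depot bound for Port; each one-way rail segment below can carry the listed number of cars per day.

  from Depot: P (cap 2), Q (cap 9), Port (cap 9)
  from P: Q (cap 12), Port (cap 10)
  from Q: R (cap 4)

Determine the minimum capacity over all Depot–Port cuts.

11

Augment Depot→Port: bottleneck 9, flow now 9.
Augment Depot→P→Port: bottleneck 2, flow now 11.
No augmenting path remains; maximum flow = 11.
By max-flow min-cut, the minimum cut capacity equals the max flow.
In the residual graph, reachable from Depot: {Depot, Q, R}.
Min-cut edges: Depot→P (2), Depot→Port (9); capacity 2 + 9 = 11.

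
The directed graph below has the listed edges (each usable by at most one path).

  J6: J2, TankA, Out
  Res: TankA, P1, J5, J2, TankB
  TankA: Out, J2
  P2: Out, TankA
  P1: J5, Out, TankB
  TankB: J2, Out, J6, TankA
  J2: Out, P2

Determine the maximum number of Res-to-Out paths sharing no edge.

4

Assign every edge capacity 1; by Menger, the answer equals the max flow.
Path Res→TankB→Out (+1); total 1.
Path Res→TankA→Out (+1); total 2.
Path Res→P1→Out (+1); total 3.
Path Res→J2→Out (+1); total 4.
No residual Res→Out path; max flow = 4.
Certifying cut of size 4: {Res→J2, Res→P1, Res→TankA, Res→TankB}.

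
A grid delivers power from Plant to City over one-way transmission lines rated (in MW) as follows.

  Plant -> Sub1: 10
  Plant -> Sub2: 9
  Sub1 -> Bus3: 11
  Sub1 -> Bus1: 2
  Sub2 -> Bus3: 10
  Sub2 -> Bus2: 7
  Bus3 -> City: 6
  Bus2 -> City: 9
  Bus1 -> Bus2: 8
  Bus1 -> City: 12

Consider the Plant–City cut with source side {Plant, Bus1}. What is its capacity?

39

Edges leaving {Plant, Bus1}: Plant→Sub1 (10), Plant→Sub2 (9), Bus1→Bus2 (8), Bus1→City (12).
Cut capacity = 10 + 9 + 8 + 12 = 39.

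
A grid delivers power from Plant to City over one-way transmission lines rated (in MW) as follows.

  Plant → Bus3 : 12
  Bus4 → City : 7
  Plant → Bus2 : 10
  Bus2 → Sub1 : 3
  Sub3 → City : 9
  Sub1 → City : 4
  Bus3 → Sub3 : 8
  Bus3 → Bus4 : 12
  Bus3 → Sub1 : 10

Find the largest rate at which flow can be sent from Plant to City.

15

Augment Plant→Bus3→Sub3→City: bottleneck 8, flow now 8.
Augment Plant→Bus3→Bus4→City: bottleneck 4, flow now 12.
Augment Plant→Bus2→Sub1→City: bottleneck 3, flow now 15.
No augmenting path remains; maximum flow = 15.
In the residual graph, reachable from Plant: {Plant, Bus2}.
Min-cut edges: Plant→Bus3 (12), Bus2→Sub1 (3); capacity 12 + 3 = 15.
This cut is saturated, so no flow can exceed 15.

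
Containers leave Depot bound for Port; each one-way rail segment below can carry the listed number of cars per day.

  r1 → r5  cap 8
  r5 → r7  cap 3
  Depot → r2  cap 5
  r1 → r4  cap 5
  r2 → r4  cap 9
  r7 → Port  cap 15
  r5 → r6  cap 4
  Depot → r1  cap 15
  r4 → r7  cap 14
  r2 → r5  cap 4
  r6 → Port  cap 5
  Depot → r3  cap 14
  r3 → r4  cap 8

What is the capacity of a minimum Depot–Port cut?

19

Augment Depot→r1→r4→r7→Port: bottleneck 5, flow now 5.
Augment Depot→r1→r5→r6→Port: bottleneck 4, flow now 9.
Augment Depot→r1→r5→r7→Port: bottleneck 3, flow now 12.
Augment Depot→r2→r4→r7→Port: bottleneck 5, flow now 17.
Augment Depot→r3→r4→r7→Port: bottleneck 2, flow now 19.
No augmenting path remains; maximum flow = 19.
By max-flow min-cut, the minimum cut capacity equals the max flow.
In the residual graph, reachable from Depot: {Depot, r1, r2, r3, r4, r5, r7}.
Min-cut edges: r5→r6 (4), r7→Port (15); capacity 4 + 15 = 19.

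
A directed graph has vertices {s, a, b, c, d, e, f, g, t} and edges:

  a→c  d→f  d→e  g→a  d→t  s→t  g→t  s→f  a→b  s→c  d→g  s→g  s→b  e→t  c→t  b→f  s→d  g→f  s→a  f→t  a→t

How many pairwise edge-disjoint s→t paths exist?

6

Assign every edge capacity 1; by Menger, the answer equals the max flow.
Path s→t (+1); total 1.
Path s→a→t (+1); total 2.
Path s→c→t (+1); total 3.
Path s→d→t (+1); total 4.
Path s→f→t (+1); total 5.
Path s→g→t (+1); total 6.
No residual s→t path; max flow = 6.
Certifying cut of size 6: {f→t, s→a, s→c, s→d, s→g, s→t}.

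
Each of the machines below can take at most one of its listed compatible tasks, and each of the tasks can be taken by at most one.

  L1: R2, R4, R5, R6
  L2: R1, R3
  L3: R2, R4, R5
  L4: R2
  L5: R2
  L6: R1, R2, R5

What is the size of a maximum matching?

5

Unit-capacity flow: source→left, listed edges, right→sink; max matching = max flow.
Augmenting path L1→R2 (+1); matched 1.
Augmenting path L2→R1 (+1); matched 2.
Augmenting path L3→R4 (+1); matched 3.
Augmenting path L6→R5 (+1); matched 4.
Augmenting path L4→R2→L1→R6 (+1); matched 5.
No augmenting path remains; maximum matching = 5.
König certificate: {L1, L2, L3, L6, R2} is a vertex cover of size 5 (every listed pair touches it), so no matching can be larger.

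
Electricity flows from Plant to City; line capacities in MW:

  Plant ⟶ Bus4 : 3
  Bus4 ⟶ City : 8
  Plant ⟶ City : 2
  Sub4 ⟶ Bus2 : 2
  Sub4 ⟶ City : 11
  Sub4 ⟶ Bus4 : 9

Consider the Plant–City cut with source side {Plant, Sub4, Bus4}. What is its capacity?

23

Edges leaving {Plant, Sub4, Bus4}: Plant→City (2), Sub4→Bus2 (2), Sub4→City (11), Bus4→City (8).
Cut capacity = 2 + 2 + 11 + 8 = 23.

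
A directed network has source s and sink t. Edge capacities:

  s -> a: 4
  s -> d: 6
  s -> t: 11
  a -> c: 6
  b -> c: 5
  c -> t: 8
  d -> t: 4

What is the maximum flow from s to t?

Augment s→t: bottleneck 11, flow now 11.
Augment s→d→t: bottleneck 4, flow now 15.
Augment s→a→c→t: bottleneck 4, flow now 19.
No augmenting path remains; maximum flow = 19.
In the residual graph, reachable from s: {s, d}.
Min-cut edges: s→a (4), s→t (11), d→t (4); capacity 4 + 11 + 4 = 19.
This cut is saturated, so no flow can exceed 19.

19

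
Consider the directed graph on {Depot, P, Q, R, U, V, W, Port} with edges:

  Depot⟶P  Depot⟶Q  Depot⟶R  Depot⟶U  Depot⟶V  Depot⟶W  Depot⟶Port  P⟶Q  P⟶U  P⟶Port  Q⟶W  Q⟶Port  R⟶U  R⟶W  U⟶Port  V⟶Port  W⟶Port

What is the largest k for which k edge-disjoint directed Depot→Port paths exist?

6

Assign every edge capacity 1; by Menger, the answer equals the max flow.
Path Depot→Port (+1); total 1.
Path Depot→P→Port (+1); total 2.
Path Depot→Q→Port (+1); total 3.
Path Depot→U→Port (+1); total 4.
Path Depot→V→Port (+1); total 5.
Path Depot→W→Port (+1); total 6.
No residual Depot→Port path; max flow = 6.
Certifying cut of size 6: {Depot→P, Depot→Port, Depot→Q, Depot→V, U→Port, W→Port}.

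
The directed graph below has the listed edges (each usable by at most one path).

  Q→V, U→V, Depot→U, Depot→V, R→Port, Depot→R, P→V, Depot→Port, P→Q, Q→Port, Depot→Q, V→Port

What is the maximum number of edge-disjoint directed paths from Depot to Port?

4

Assign every edge capacity 1; by Menger, the answer equals the max flow.
Path Depot→Port (+1); total 1.
Path Depot→Q→Port (+1); total 2.
Path Depot→R→Port (+1); total 3.
Path Depot→V→Port (+1); total 4.
No residual Depot→Port path; max flow = 4.
Certifying cut of size 4: {Depot→Port, Depot→Q, Depot→R, V→Port}.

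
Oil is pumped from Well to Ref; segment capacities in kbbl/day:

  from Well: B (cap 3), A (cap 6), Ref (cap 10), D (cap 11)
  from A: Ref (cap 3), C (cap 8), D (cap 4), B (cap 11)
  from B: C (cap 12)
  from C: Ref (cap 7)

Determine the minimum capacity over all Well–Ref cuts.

19

Augment Well→Ref: bottleneck 10, flow now 10.
Augment Well→A→Ref: bottleneck 3, flow now 13.
Augment Well→A→C→Ref: bottleneck 3, flow now 16.
Augment Well→B→C→Ref: bottleneck 3, flow now 19.
No augmenting path remains; maximum flow = 19.
By max-flow min-cut, the minimum cut capacity equals the max flow.
In the residual graph, reachable from Well: {Well, D}.
Min-cut edges: Well→A (6), Well→B (3), Well→Ref (10); capacity 6 + 3 + 10 = 19.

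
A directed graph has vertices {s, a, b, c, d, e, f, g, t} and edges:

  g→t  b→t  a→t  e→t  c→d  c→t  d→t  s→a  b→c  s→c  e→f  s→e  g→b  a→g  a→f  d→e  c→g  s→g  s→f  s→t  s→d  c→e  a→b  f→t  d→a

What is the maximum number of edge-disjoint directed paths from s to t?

Assign every edge capacity 1; by Menger, the answer equals the max flow.
Path s→t (+1); total 1.
Path s→a→t (+1); total 2.
Path s→c→t (+1); total 3.
Path s→d→t (+1); total 4.
Path s→e→t (+1); total 5.
Path s→f→t (+1); total 6.
Path s→g→t (+1); total 7.
No residual s→t path; max flow = 7.
Certifying cut of size 7: {s→a, s→c, s→d, s→e, s→f, s→g, s→t}.

7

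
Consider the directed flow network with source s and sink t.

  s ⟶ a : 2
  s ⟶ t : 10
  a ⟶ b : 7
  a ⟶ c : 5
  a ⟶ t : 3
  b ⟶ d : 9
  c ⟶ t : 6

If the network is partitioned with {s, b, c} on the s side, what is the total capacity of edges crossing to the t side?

Edges leaving {s, b, c}: s→a (2), s→t (10), b→d (9), c→t (6).
Cut capacity = 2 + 10 + 9 + 6 = 27.

27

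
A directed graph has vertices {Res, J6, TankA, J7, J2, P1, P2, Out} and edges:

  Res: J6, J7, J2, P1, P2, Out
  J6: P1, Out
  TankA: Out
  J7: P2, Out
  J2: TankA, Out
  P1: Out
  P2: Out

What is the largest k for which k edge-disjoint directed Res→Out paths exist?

Assign every edge capacity 1; by Menger, the answer equals the max flow.
Path Res→Out (+1); total 1.
Path Res→J6→Out (+1); total 2.
Path Res→J7→Out (+1); total 3.
Path Res→J2→Out (+1); total 4.
Path Res→P1→Out (+1); total 5.
Path Res→P2→Out (+1); total 6.
No residual Res→Out path; max flow = 6.
Certifying cut of size 6: {Res→J2, Res→J6, Res→J7, Res→Out, Res→P1, Res→P2}.

6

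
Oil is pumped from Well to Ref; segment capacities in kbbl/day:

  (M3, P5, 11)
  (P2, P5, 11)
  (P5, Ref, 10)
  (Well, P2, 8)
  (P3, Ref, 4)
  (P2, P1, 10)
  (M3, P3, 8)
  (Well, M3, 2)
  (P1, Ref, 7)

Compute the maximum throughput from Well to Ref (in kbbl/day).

Augment Well→M3→P3→Ref: bottleneck 2, flow now 2.
Augment Well→P2→P1→Ref: bottleneck 7, flow now 9.
Augment Well→P2→P5→Ref: bottleneck 1, flow now 10.
No augmenting path remains; maximum flow = 10.
In the residual graph, reachable from Well: {Well}.
Min-cut edges: Well→M3 (2), Well→P2 (8); capacity 2 + 8 = 10.
This cut is saturated, so no flow can exceed 10.

10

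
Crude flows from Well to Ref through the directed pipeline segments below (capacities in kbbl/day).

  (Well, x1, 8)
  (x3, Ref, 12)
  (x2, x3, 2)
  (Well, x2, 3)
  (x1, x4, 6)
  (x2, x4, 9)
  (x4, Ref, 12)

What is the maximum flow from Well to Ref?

Augment Well→x1→x4→Ref: bottleneck 6, flow now 6.
Augment Well→x2→x3→Ref: bottleneck 2, flow now 8.
Augment Well→x2→x4→Ref: bottleneck 1, flow now 9.
No augmenting path remains; maximum flow = 9.
In the residual graph, reachable from Well: {Well, x1}.
Min-cut edges: Well→x2 (3), x1→x4 (6); capacity 3 + 6 = 9.
This cut is saturated, so no flow can exceed 9.

9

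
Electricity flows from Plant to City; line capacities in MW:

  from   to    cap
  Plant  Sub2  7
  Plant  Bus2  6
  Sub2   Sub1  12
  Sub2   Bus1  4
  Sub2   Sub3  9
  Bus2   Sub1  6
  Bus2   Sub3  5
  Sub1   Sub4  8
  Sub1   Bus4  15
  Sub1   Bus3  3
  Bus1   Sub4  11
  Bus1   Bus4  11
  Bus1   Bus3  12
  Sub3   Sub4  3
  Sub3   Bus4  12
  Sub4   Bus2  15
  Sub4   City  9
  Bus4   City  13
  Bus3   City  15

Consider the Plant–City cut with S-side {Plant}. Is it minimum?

Given cut capacity: 7 + 6 = 13.
Augment Plant→Sub2→Sub1→Sub4→City: bottleneck 7, flow now 7.
Augment Plant→Bus2→Sub1→Sub4→City: bottleneck 1, flow now 8.
Augment Plant→Bus2→Sub1→Bus4→City: bottleneck 5, flow now 13.
No augmenting path remains; maximum flow = 13.
Cut capacity 13 equals the max flow, so it is a minimum cut.

Yes — it is a minimum cut (capacity 13).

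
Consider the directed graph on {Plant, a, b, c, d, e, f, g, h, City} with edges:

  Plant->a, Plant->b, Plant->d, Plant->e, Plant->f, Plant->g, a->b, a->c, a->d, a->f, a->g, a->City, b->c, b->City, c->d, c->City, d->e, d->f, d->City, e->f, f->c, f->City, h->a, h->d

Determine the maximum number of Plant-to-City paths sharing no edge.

Assign every edge capacity 1; by Menger, the answer equals the max flow.
Path Plant→a→City (+1); total 1.
Path Plant→b→City (+1); total 2.
Path Plant→d→City (+1); total 3.
Path Plant→f→City (+1); total 4.
Path Plant→e→f→c→City (+1); total 5.
No residual Plant→City path; max flow = 5.
Certifying cut of size 5: {Plant→a, Plant→b, Plant→d, Plant→e, Plant→f}.

5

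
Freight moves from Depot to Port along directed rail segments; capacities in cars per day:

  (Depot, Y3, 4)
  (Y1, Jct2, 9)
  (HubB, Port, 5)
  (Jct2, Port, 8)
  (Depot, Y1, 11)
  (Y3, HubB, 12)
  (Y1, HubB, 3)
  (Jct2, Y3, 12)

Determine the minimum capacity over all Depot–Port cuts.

Augment Depot→Y3→HubB→Port: bottleneck 4, flow now 4.
Augment Depot→Y1→Jct2→Port: bottleneck 8, flow now 12.
Augment Depot→Y1→HubB→Port: bottleneck 1, flow now 13.
No augmenting path remains; maximum flow = 13.
By max-flow min-cut, the minimum cut capacity equals the max flow.
In the residual graph, reachable from Depot: {Depot, Y3, Y1, Jct2, HubB}.
Min-cut edges: Jct2→Port (8), HubB→Port (5); capacity 8 + 5 = 13.

13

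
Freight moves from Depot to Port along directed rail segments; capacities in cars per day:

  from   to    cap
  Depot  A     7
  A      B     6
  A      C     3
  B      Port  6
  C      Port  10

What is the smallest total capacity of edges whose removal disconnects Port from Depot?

Augment Depot→A→B→Port: bottleneck 6, flow now 6.
Augment Depot→A→C→Port: bottleneck 1, flow now 7.
No augmenting path remains; maximum flow = 7.
By max-flow min-cut, the minimum cut capacity equals the max flow.
In the residual graph, reachable from Depot: {Depot}.
Min-cut edges: Depot→A (7); capacity 7 = 7.

7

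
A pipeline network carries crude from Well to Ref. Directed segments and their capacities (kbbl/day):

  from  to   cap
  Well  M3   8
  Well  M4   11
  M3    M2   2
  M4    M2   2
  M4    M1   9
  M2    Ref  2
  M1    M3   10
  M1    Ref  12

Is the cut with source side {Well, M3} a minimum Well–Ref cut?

Given cut capacity: 11 + 2 = 13.
Augment Well→M3→M2→Ref: bottleneck 2, flow now 2.
Augment Well→M4→M1→Ref: bottleneck 9, flow now 11.
No augmenting path remains; maximum flow = 11.
In the residual graph, reachable from Well: {Well, M3, M4, M2}.
Min-cut edges: M4→M1 (9), M2→Ref (2); capacity 9 + 2 = 11.
Cut capacity 13 exceeds the max flow 11, so it is not minimum.

No — its capacity is 13, but the minimum cut has capacity 11.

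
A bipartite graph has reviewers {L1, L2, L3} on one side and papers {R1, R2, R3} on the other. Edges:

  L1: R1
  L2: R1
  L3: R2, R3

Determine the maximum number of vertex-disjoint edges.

Unit-capacity flow: source→left, listed edges, right→sink; max matching = max flow.
Augmenting path L1→R1 (+1); matched 1.
Augmenting path L3→R2 (+1); matched 2.
No augmenting path remains; maximum matching = 2.
König certificate: {L3, R1} is a vertex cover of size 2 (every listed pair touches it), so no matching can be larger.

2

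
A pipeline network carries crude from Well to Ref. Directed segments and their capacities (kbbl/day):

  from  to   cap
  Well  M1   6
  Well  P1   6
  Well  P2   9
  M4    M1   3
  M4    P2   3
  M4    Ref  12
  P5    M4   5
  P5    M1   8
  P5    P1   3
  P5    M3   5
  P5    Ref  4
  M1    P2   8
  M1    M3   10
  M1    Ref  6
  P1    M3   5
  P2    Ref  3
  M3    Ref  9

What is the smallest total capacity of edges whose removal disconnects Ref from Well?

14

Augment Well→M1→Ref: bottleneck 6, flow now 6.
Augment Well→P2→Ref: bottleneck 3, flow now 9.
Augment Well→P1→M3→Ref: bottleneck 5, flow now 14.
No augmenting path remains; maximum flow = 14.
By max-flow min-cut, the minimum cut capacity equals the max flow.
In the residual graph, reachable from Well: {Well, P1, P2}.
Min-cut edges: Well→M1 (6), P1→M3 (5), P2→Ref (3); capacity 6 + 5 + 3 = 14.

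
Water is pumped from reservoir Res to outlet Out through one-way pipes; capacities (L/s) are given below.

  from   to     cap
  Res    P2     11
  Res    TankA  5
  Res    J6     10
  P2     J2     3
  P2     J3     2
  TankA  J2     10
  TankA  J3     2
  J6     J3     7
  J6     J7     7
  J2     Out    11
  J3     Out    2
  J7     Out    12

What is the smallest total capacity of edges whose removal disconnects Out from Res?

Augment Res→P2→J2→Out: bottleneck 3, flow now 3.
Augment Res→P2→J3→Out: bottleneck 2, flow now 5.
Augment Res→TankA→J2→Out: bottleneck 5, flow now 10.
Augment Res→J6→J7→Out: bottleneck 7, flow now 17.
No augmenting path remains; maximum flow = 17.
By max-flow min-cut, the minimum cut capacity equals the max flow.
In the residual graph, reachable from Res: {Res, P2, J6, J3}.
Min-cut edges: Res→TankA (5), P2→J2 (3), J6→J7 (7), J3→Out (2); capacity 5 + 3 + 7 + 2 = 17.

17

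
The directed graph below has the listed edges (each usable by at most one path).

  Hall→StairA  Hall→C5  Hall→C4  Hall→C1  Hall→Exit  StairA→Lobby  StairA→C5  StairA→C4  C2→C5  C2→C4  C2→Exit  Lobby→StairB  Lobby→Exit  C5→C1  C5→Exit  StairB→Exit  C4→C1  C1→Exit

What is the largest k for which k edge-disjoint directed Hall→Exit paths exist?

Assign every edge capacity 1; by Menger, the answer equals the max flow.
Path Hall→Exit (+1); total 1.
Path Hall→C5→Exit (+1); total 2.
Path Hall→C1→Exit (+1); total 3.
Path Hall→StairA→Lobby→Exit (+1); total 4.
No residual Hall→Exit path; max flow = 4.
Certifying cut of size 4: {C1→Exit, Hall→C5, Hall→Exit, Hall→StairA}.

4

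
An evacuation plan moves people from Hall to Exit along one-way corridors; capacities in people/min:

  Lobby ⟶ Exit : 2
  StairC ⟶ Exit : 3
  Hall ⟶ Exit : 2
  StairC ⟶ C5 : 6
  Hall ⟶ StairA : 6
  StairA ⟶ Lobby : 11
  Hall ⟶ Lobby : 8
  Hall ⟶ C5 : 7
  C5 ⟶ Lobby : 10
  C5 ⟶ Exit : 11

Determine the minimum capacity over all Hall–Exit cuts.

Augment Hall→Exit: bottleneck 2, flow now 2.
Augment Hall→C5→Exit: bottleneck 7, flow now 9.
Augment Hall→Lobby→Exit: bottleneck 2, flow now 11.
No augmenting path remains; maximum flow = 11.
By max-flow min-cut, the minimum cut capacity equals the max flow.
In the residual graph, reachable from Hall: {Hall, StairA, Lobby}.
Min-cut edges: Hall→C5 (7), Hall→Exit (2), Lobby→Exit (2); capacity 7 + 2 + 2 = 11.

11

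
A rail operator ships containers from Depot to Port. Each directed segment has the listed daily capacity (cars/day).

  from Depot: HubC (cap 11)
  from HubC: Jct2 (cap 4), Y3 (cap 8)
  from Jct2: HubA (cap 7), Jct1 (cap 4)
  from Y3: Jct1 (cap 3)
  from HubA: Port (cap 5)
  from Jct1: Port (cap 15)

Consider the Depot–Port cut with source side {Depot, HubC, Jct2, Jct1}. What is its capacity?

30

Edges leaving {Depot, HubC, Jct2, Jct1}: HubC→Y3 (8), Jct2→HubA (7), Jct1→Port (15).
Cut capacity = 8 + 7 + 15 = 30.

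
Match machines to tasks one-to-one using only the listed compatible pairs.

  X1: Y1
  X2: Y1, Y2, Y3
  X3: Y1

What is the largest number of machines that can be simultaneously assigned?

Unit-capacity flow: source→left, listed edges, right→sink; max matching = max flow.
Augmenting path X1→Y1 (+1); matched 1.
Augmenting path X2→Y2 (+1); matched 2.
No augmenting path remains; maximum matching = 2.
König certificate: {X2, Y1} is a vertex cover of size 2 (every listed pair touches it), so no matching can be larger.

2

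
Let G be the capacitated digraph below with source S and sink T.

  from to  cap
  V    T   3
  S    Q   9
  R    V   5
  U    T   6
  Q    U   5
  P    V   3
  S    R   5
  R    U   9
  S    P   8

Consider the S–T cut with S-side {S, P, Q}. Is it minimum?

No — its capacity is 13, but the minimum cut has capacity 9.

Given cut capacity: 5 + 3 + 5 = 13.
Augment S→P→V→T: bottleneck 3, flow now 3.
Augment S→Q→U→T: bottleneck 5, flow now 8.
Augment S→R→U→T: bottleneck 1, flow now 9.
No augmenting path remains; maximum flow = 9.
In the residual graph, reachable from S: {S, P, Q, R, U, V}.
Min-cut edges: U→T (6), V→T (3); capacity 6 + 3 = 9.
Cut capacity 13 exceeds the max flow 9, so it is not minimum.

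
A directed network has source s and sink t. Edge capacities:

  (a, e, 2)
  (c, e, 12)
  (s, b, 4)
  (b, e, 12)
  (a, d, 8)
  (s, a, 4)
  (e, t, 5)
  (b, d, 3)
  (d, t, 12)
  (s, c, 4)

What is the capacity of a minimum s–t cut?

Augment s→a→d→t: bottleneck 4, flow now 4.
Augment s→b→d→t: bottleneck 3, flow now 7.
Augment s→b→e→t: bottleneck 1, flow now 8.
Augment s→c→e→t: bottleneck 4, flow now 12.
No augmenting path remains; maximum flow = 12.
By max-flow min-cut, the minimum cut capacity equals the max flow.
In the residual graph, reachable from s: {s}.
Min-cut edges: s→a (4), s→b (4), s→c (4); capacity 4 + 4 + 4 = 12.

12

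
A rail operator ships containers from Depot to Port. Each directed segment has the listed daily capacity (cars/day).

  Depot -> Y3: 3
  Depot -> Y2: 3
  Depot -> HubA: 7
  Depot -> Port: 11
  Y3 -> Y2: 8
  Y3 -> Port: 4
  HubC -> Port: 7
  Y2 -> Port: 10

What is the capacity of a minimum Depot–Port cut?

17

Augment Depot→Port: bottleneck 11, flow now 11.
Augment Depot→Y3→Port: bottleneck 3, flow now 14.
Augment Depot→Y2→Port: bottleneck 3, flow now 17.
No augmenting path remains; maximum flow = 17.
By max-flow min-cut, the minimum cut capacity equals the max flow.
In the residual graph, reachable from Depot: {Depot, HubA}.
Min-cut edges: Depot→Y3 (3), Depot→Y2 (3), Depot→Port (11); capacity 3 + 3 + 11 = 17.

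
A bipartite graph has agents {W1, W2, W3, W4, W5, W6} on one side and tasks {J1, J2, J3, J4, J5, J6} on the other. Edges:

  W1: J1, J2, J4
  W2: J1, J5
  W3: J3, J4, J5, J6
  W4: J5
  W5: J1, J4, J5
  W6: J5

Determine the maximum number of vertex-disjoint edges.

5

Unit-capacity flow: source→left, listed edges, right→sink; max matching = max flow.
Augmenting path W1→J1 (+1); matched 1.
Augmenting path W2→J5 (+1); matched 2.
Augmenting path W3→J3 (+1); matched 3.
Augmenting path W5→J4 (+1); matched 4.
Augmenting path W4→J5→W2→J1→W1→J2 (+1); matched 5.
No augmenting path remains; maximum matching = 5.
König certificate: {W1, W2, W3, W5, J5} is a vertex cover of size 5 (every listed pair touches it), so no matching can be larger.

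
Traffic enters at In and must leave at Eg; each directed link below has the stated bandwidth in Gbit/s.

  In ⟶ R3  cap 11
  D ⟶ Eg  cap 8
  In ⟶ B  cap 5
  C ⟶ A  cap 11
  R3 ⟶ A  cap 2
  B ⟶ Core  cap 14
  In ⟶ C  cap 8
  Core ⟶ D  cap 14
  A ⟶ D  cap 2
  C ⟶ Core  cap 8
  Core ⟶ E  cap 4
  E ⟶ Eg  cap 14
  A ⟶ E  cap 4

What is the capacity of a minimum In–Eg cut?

Augment In→R3→A→E→Eg: bottleneck 2, flow now 2.
Augment In→B→Core→E→Eg: bottleneck 4, flow now 6.
Augment In→B→Core→D→Eg: bottleneck 1, flow now 7.
Augment In→C→Core→D→Eg: bottleneck 7, flow now 14.
Augment In→C→A→E→Eg: bottleneck 1, flow now 15.
No augmenting path remains; maximum flow = 15.
By max-flow min-cut, the minimum cut capacity equals the max flow.
In the residual graph, reachable from In: {In, R3}.
Min-cut edges: In→B (5), In→C (8), R3→A (2); capacity 5 + 8 + 2 = 15.

15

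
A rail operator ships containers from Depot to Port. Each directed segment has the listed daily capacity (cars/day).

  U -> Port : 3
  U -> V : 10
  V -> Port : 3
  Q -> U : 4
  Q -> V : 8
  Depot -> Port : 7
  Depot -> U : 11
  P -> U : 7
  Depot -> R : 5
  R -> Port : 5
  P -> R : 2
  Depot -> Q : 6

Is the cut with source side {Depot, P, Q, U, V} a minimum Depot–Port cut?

No — its capacity is 20, but the minimum cut has capacity 18.

Given cut capacity: 5 + 7 + 2 + 3 + 3 = 20.
Augment Depot→Port: bottleneck 7, flow now 7.
Augment Depot→R→Port: bottleneck 5, flow now 12.
Augment Depot→U→Port: bottleneck 3, flow now 15.
Augment Depot→Q→V→Port: bottleneck 3, flow now 18.
No augmenting path remains; maximum flow = 18.
In the residual graph, reachable from Depot: {Depot, Q, U, V}.
Min-cut edges: Depot→R (5), Depot→Port (7), U→Port (3), V→Port (3); capacity 5 + 7 + 3 + 3 = 18.
Cut capacity 20 exceeds the max flow 18, so it is not minimum.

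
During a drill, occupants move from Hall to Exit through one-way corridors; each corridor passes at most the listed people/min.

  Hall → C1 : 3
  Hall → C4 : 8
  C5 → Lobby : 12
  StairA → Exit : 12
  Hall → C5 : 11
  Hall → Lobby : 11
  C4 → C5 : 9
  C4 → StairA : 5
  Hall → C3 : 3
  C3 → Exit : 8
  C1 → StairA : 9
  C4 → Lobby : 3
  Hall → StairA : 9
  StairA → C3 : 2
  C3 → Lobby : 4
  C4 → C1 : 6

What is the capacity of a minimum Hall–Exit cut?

17

Augment Hall→StairA→Exit: bottleneck 9, flow now 9.
Augment Hall→C3→Exit: bottleneck 3, flow now 12.
Augment Hall→C4→StairA→Exit: bottleneck 3, flow now 15.
Augment Hall→C4→StairA→C3→Exit: bottleneck 2, flow now 17.
No augmenting path remains; maximum flow = 17.
By max-flow min-cut, the minimum cut capacity equals the max flow.
In the residual graph, reachable from Hall: {Hall, C4, C1, C5, StairA, Lobby}.
Min-cut edges: Hall→C3 (3), StairA→C3 (2), StairA→Exit (12); capacity 3 + 2 + 12 = 17.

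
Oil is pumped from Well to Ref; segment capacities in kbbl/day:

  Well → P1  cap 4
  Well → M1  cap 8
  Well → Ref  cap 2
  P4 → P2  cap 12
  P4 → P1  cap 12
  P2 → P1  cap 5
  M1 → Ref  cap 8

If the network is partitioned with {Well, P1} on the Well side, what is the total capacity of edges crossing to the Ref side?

10

Edges leaving {Well, P1}: Well→M1 (8), Well→Ref (2).
Cut capacity = 8 + 2 = 10.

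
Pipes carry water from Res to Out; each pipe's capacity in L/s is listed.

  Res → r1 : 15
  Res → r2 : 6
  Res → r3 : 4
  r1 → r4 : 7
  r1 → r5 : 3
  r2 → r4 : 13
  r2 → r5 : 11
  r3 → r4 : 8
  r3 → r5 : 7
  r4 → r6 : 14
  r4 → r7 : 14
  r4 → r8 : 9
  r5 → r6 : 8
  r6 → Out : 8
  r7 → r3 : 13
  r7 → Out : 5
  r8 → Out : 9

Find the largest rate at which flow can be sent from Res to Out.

20

Augment Res→r1→r4→r6→Out: bottleneck 7, flow now 7.
Augment Res→r1→r5→r6→Out: bottleneck 1, flow now 8.
Augment Res→r2→r4→r7→Out: bottleneck 5, flow now 13.
Augment Res→r2→r4→r8→Out: bottleneck 1, flow now 14.
Augment Res→r3→r4→r8→Out: bottleneck 4, flow now 18.
Augment Res→r1→r5→r6→r4→r8→Out: bottleneck 2, flow now 20. (uses reverse residual edge)
No augmenting path remains; maximum flow = 20.
In the residual graph, reachable from Res: {Res, r1}.
Min-cut edges: Res→r2 (6), Res→r3 (4), r1→r4 (7), r1→r5 (3); capacity 6 + 4 + 7 + 3 = 20.
This cut is saturated, so no flow can exceed 20.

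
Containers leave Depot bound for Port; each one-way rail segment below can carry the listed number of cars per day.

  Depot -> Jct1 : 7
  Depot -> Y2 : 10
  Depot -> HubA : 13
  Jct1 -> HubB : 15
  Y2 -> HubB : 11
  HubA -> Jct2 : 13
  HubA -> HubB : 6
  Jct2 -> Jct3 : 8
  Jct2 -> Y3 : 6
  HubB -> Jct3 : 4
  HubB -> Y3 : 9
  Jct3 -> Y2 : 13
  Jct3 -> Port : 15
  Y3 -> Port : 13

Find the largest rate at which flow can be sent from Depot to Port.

25

Augment Depot→Jct1→HubB→Jct3→Port: bottleneck 4, flow now 4.
Augment Depot→Jct1→HubB→Y3→Port: bottleneck 3, flow now 7.
Augment Depot→Y2→HubB→Y3→Port: bottleneck 6, flow now 13.
Augment Depot→HubA→Jct2→Jct3→Port: bottleneck 8, flow now 21.
Augment Depot→HubA→Jct2→Y3→Port: bottleneck 4, flow now 25.
No augmenting path remains; maximum flow = 25.
In the residual graph, reachable from Depot: {Depot, Jct1, Y2, HubA, Jct2, HubB, Y3}.
Min-cut edges: Jct2→Jct3 (8), HubB→Jct3 (4), Y3→Port (13); capacity 8 + 4 + 13 = 25.
This cut is saturated, so no flow can exceed 25.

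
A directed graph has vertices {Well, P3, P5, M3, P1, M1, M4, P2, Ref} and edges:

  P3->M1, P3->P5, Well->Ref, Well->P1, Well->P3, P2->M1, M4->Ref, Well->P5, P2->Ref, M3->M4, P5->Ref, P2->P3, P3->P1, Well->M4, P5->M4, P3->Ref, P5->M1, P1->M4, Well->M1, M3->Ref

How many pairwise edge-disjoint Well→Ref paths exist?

4

Assign every edge capacity 1; by Menger, the answer equals the max flow.
Path Well→Ref (+1); total 1.
Path Well→P3→Ref (+1); total 2.
Path Well→P5→Ref (+1); total 3.
Path Well→M4→Ref (+1); total 4.
No residual Well→Ref path; max flow = 4.
Certifying cut of size 4: {M4→Ref, Well→P3, Well→P5, Well→Ref}.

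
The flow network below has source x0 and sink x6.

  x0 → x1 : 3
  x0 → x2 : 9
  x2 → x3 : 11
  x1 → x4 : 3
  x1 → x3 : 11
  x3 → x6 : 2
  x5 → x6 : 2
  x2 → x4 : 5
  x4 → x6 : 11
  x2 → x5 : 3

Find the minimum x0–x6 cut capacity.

12

Augment x0→x1→x3→x6: bottleneck 2, flow now 2.
Augment x0→x1→x4→x6: bottleneck 1, flow now 3.
Augment x0→x2→x4→x6: bottleneck 5, flow now 8.
Augment x0→x2→x5→x6: bottleneck 2, flow now 10.
Augment x0→x2→x3→x1→x4→x6: bottleneck 2, flow now 12. (uses reverse residual edge)
No augmenting path remains; maximum flow = 12.
By max-flow min-cut, the minimum cut capacity equals the max flow.
In the residual graph, reachable from x0: {x0}.
Min-cut edges: x0→x1 (3), x0→x2 (9); capacity 3 + 9 = 12.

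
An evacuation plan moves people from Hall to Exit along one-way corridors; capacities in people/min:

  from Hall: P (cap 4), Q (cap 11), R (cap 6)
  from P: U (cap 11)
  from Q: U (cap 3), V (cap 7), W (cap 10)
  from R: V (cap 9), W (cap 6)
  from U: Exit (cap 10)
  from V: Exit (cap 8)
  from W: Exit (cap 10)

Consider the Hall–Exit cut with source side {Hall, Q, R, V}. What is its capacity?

Edges leaving {Hall, Q, R, V}: Hall→P (4), Q→U (3), Q→W (10), R→W (6), V→Exit (8).
Cut capacity = 4 + 3 + 10 + 6 + 8 = 31.

31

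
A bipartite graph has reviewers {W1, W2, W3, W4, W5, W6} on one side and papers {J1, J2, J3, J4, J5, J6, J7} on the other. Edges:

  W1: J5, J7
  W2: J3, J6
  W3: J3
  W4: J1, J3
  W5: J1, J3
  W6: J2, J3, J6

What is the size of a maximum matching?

5

Unit-capacity flow: source→left, listed edges, right→sink; max matching = max flow.
Augmenting path W1→J5 (+1); matched 1.
Augmenting path W2→J3 (+1); matched 2.
Augmenting path W4→J1 (+1); matched 3.
Augmenting path W6→J2 (+1); matched 4.
Augmenting path W3→J3→W2→J6 (+1); matched 5.
No augmenting path remains; maximum matching = 5.
König certificate: {W1, W2, W6, J1, J3} is a vertex cover of size 5 (every listed pair touches it), so no matching can be larger.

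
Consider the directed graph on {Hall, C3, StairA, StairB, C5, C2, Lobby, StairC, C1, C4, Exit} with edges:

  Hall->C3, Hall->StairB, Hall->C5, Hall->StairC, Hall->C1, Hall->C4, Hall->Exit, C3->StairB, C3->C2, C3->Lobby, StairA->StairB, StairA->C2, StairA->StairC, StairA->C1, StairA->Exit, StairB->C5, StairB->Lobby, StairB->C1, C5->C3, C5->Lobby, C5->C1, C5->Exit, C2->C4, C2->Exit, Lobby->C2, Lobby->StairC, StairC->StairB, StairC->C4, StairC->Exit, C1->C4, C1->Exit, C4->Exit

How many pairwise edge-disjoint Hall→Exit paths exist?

6

Assign every edge capacity 1; by Menger, the answer equals the max flow.
Path Hall→Exit (+1); total 1.
Path Hall→C5→Exit (+1); total 2.
Path Hall→StairC→Exit (+1); total 3.
Path Hall→C1→Exit (+1); total 4.
Path Hall→C4→Exit (+1); total 5.
Path Hall→C3→C2→Exit (+1); total 6.
No residual Hall→Exit path; max flow = 6.
Certifying cut of size 6: {C1→Exit, C2→Exit, C4→Exit, C5→Exit, Hall→Exit, StairC→Exit}.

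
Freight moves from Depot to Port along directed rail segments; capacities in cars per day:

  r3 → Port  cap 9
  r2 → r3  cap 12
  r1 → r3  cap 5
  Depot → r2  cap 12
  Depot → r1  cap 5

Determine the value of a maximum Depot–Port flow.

Augment Depot→r1→r3→Port: bottleneck 5, flow now 5.
Augment Depot→r2→r3→Port: bottleneck 4, flow now 9.
No augmenting path remains; maximum flow = 9.
In the residual graph, reachable from Depot: {Depot, r1, r2, r3}.
Min-cut edges: r3→Port (9); capacity 9 = 9.
This cut is saturated, so no flow can exceed 9.

9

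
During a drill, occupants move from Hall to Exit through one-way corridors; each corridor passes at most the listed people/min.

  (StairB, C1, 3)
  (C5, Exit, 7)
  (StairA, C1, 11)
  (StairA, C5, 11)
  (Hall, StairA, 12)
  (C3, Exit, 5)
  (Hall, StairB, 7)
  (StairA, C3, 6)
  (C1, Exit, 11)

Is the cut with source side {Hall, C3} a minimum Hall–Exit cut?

No — its capacity is 24, but the minimum cut has capacity 15.

Given cut capacity: 7 + 12 + 5 = 24.
Augment Hall→StairB→C1→Exit: bottleneck 3, flow now 3.
Augment Hall→StairA→C5→Exit: bottleneck 7, flow now 10.
Augment Hall→StairA→C3→Exit: bottleneck 5, flow now 15.
No augmenting path remains; maximum flow = 15.
In the residual graph, reachable from Hall: {Hall, StairB}.
Min-cut edges: Hall→StairA (12), StairB→C1 (3); capacity 12 + 3 = 15.
Cut capacity 24 exceeds the max flow 15, so it is not minimum.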